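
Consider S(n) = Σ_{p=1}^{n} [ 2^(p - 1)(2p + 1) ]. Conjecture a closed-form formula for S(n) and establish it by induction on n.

We claim S(n) = 2^n(2n - 1) + 1 for all n ≥ 1.
Base case (n = 1): S(1) = 3, and the closed form gives 3. They agree.
Inductive step: assume the claim holds for n = p, so S(p) = 2^p(2p - 1) + 1.
Then S(p+1) = S(p) + (2^p(2p + 3)) = (2^p(2p - 1) + 1) + (2^p(2p + 3)).
Simplifying, S(p+1) = 2^(p + 1) + 2^(p + 2)p + 1 = 2^(p+1)(2(p+1) - 1) + 1,
which is the closed form with n = p+1.
By induction, the statement is established for all n ≥ 1.

S(n) = 2^n(2n - 1) + 1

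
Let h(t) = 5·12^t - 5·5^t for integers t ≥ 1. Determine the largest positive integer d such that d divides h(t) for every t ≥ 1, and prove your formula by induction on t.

Computing the first values: h(1) = 35 and h(2) = 595; gcd(35, 595) = 35, so d ≤ 35.
We prove 35 | 5·12^t - 5·5^t for all t ≥ 1 by induction on t.
For the base case t = 1: h(1) = 35 = 35·(1), so 35 | h(1).
Inductive step: assume the claim holds for t = i, i.e. 35 | h(i). Then
h(i+1) − 12·h(i) = (5·12^(i+1) - 5·5^(i+1)) − 12·(5·12^i - 5·5^i) = (-5)·5^i·(5 − 12) = (35)·5^i. Since 35 | h(i) by the inductive hypothesis, 35 | 12·h(i); and 35 | 35 since 35 = 35·1. Therefore 35 | h(i+1).
Hence, by induction on t, the claim holds for every t ≥ 1.
Therefore the largest such d is 35.

d = 35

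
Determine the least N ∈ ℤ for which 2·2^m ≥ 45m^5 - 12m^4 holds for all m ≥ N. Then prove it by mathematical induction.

N = 29

At m = 28: 536870912 < 767090688, so the inequality fails and N ≥ 29. We prove 2·2^m ≥ 45m^5 - 12m^4 for all m ≥ 29.
Base case (m = 29): 2·2^m = 1073741824 and 45m^5 - 12m^4 = 914514333, so 1073741824 ≥ 914514333.
Suppose the result is true for m = i, so 2·2^i ≥ 45i^5 - 12i^4.
Then 2·2^(i + 1) = 2·(2·2^i) ≥ 2·(45i^5 - 12i^4).
Also, for i ≥ 29 we have 2·(45i^5 - 12i^4) ≥ 45(i+1)^5 - 12(i+1)^4, since 2·(45i^5 - 12i^4) − (45(i+1)^5 - 12(i+1)^4) = 45i^5 - 237i^4 - 402i^3 - 378i^2 - 177i - 33, which is nonnegative for all i ≥ 29.
Combining, 2·2^(i + 1) ≥ 45(i+1)^5 - 12(i+1)^4.
By the principle of mathematical induction, the result holds for all m ≥ 29.
Hence the smallest such N is 29.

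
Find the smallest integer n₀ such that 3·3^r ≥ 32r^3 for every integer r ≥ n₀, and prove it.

At r = 7: 6561 < 10976, so the inequality fails and n₀ ≥ 8. We prove 3·3^r ≥ 32r^3 for all r ≥ 8.
Base case (r = 8): 3·3^r = 19683 and 32r^3 = 16384, so 19683 ≥ 16384.
Inductive step: suppose the statement holds for some i ≥ 8, so 3·3^i ≥ 32i^3.
Then 3·3^(i + 1) = 3·(3·3^i) ≥ 3·(32i^3).
Also, for i ≥ 8 we have 3·(32i^3) ≥ 32(i+1)^3, since 3 ≥ (1 + 1/i)^3 for all i ≥ 8.
Combining, 3·3^(i + 1) ≥ 32(i+1)^3.
This completes the induction.
Hence the smallest such n₀ is 8.

n₀ = 8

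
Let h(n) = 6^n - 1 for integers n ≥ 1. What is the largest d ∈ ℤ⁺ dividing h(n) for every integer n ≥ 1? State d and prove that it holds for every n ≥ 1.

d = 5

Computing the first values: h(1) = 5 and h(2) = 35; gcd(5, 35) = 5, so d ≤ 5.
We prove 5 | 6^n - 1 for all n ≥ 1 by induction on n.
Base case (n = 1): h(1) = 5 = 5·(1), so 5 | h(1).
Inductive step: assume the claim holds for n = m, i.e. 5 | h(m). Then
6^{m+1} − 1^{m+1} = 6·6^m − 1·1^m = 6·(6^m − 1^m) + (5)·1^m. The first term is divisible by 5 by the inductive hypothesis, and the second term (5)·1^m is divisible by 5 since 5 | 5. Hence 5 | h(m+1).
This completes the induction.
Therefore the largest such d is 5.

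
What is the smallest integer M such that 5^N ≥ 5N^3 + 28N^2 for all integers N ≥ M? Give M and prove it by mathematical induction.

M = 5

At N = 4: 625 < 768, so the inequality fails and M ≥ 5. We prove 5^N ≥ 5N^3 + 28N^2 for all N ≥ 5.
For the base case N = 5: 5^N = 3125 and 5N^3 + 28N^2 = 1325, so 3125 ≥ 1325.
For the inductive step, assume it holds for an arbitrary m ≥ 5, so 5^m ≥ 5m^3 + 28m^2.
Then 5^(m + 1) = 5·(5^m) ≥ 5·(5m^3 + 28m^2).
Also, for m ≥ 5 we have 5·(5m^3 + 28m^2) ≥ 5(m+1)^3 + 28(m+1)^2, since 5·(5m^3 + 28m^2) − (5(m+1)^3 + 28(m+1)^2) = 20m^3 + 97m^2 - 71m - 33, which is nonnegative for all m ≥ 5.
Combining, 5^(m + 1) ≥ 5(m+1)^3 + 28(m+1)^2.
Hence, by induction on N, the claim holds for every N ≥ 5.
Hence the smallest such M is 5.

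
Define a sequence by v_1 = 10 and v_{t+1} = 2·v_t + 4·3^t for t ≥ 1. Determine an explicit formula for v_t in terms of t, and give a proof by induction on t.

Computing the first terms: v_1 = 10, v_2 = 32, v_3 = 100. This suggests v_t = -2^t + 4·3^t.
Base case (t = 1): the formula gives 10 = 10 = v_1.
Inductive step: assume the claim holds for t = m, so v_m = -2^m + 4·3^m.
Then v_{m+1} = 2·v_m + 4·3^m = 2·(-2^m + 4·3^m) + 4·3^m = -2^(m + 1) + 4·3^(m + 1),
which is the claimed formula at t = m+1.
This completes the induction.

v_t = -2^t + 4·3^t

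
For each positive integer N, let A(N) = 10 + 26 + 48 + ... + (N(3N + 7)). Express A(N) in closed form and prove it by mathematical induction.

A(N) = N(N + 1)(N + 4)

We claim A(N) = N(N + 1)(N + 4) for all N ≥ 1.
Base step (N = 1): A(1) = 10, and the closed form gives 10. They agree.
For the inductive step, assume it holds for an arbitrary j ≥ 1, so A(j) = j(j^2 + 5j + 4).
Then A(j+1) = A(j) + ((j + 1)(3j + 10)) = (j(j^2 + 5j + 4)) + ((j + 1)(3j + 10)).
Simplifying, A(j+1) = (j + 1)(j + 2)(j + 5) = (j+1)((j+1) + 1)((j+1) + 4),
which is the closed form with N = j+1.
By induction, the statement is established for all N ≥ 1.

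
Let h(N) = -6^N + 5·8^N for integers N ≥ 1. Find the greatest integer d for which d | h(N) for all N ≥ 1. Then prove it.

Computing the first values: h(1) = 34 and h(2) = 284; gcd(34, 284) = 2, so d ≤ 2.
We prove 2 | -6^N + 5·8^N for all N ≥ 1 by induction on N.
For the base case N = 1: h(1) = 34 = 2·(17), so 2 | h(1).
For the inductive step, assume it holds for an arbitrary i ≥ 1, i.e. 2 | h(i). Then
h(i+1) − 8·h(i) = (-6^(i+1) + 5·8^(i+1)) − 8·(-6^i + 5·8^i) = (-1)·6^i·(6 − 8) = (2)·6^i. Since 2 | h(i) by the inductive hypothesis, 2 | 8·h(i); and 2 | 2 since 2 = 2·1. Therefore 2 | h(i+1).
This completes the induction.
Therefore the largest such d is 2.

d = 2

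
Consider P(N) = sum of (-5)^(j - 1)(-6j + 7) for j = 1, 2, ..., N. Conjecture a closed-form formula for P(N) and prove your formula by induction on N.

We claim P(N) = (-5)^N(N - 1) + 1 for all N ≥ 1.
Base step (N = 1): P(1) = 1, and the closed form gives 1. They agree.
Suppose the result is true for N = j, so P(j) = (-5)^j(j - 1) + 1.
Then P(j+1) = P(j) + ((-5)^j(-6j + 1)) = ((-5)^j(j - 1) + 1) + ((-5)^j(-6j + 1)).
Simplifying, P(j+1) = (-5)^(j + 1)j + 1 = (-5)^(j+1)((j+1) - 1) + 1,
which is the closed form with N = j+1.
By the principle of mathematical induction, the result holds for all N ≥ 1.

P(N) = (-5)^N(N - 1) + 1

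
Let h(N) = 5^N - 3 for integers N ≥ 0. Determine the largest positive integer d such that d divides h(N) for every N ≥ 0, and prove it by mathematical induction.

Computing the first values: h(0) = -2 and h(1) = 2; gcd(-2, 2) = 2, so d ≤ 2.
We prove 2 | 5^N - 3 for all N ≥ 0 by induction on N.
Base step (N = 0): h(0) = -2 = 2·(-1), so 2 | h(0).
Inductive step: suppose the statement holds for some p ≥ 0, i.e. 2 | h(p). Then
h(p+1) = 5^(p+1) - 3 = 5·(5^p - 3) + 12 = 5·h(p) + 12. The first term is divisible by 2 by the inductive hypothesis, and 12 is divisible by 2. Hence 2 | h(p+1).
By the principle of mathematical induction, the result holds for all N ≥ 0.
Therefore the largest such d is 2.

d = 2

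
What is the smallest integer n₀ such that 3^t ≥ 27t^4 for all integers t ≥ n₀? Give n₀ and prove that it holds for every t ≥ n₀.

At t = 12: 531441 < 559872, so the inequality fails and n₀ ≥ 13. We prove 3^t ≥ 27t^4 for all t ≥ 13.
When t = 13: 3^t = 1594323 and 27t^4 = 771147, so 1594323 ≥ 771147.
Suppose the result is true for t = i, so 3^i ≥ 27i^4.
Then 3^(i + 1) = 3·(3^i) ≥ 3·(27i^4).
Also, for i ≥ 13 we have 3·(27i^4) ≥ 27(i+1)^4, since 3 ≥ (1 + 1/i)^4 for all i ≥ 13.
Combining, 3^(i + 1) ≥ 27(i+1)^4.
Hence, by induction on t, the claim holds for every t ≥ 13.
Hence the smallest such n₀ is 13.

n₀ = 13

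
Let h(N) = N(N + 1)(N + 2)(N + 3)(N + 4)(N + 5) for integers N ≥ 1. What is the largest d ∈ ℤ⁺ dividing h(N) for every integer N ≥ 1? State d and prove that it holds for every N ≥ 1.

Computing the first values: h(1) = 720 and h(2) = 5040; gcd(720, 5040) = 720, so d ≤ 720.
We prove 720 | N(N + 1)(N + 2)(N + 3)(N + 4)(N + 5) for all N ≥ 1 by induction on N.
Base case (N = 1): h(1) = 720 = 720·(1), so 720 | h(1).
Suppose the result is true for N = r, i.e. 720 | h(r). Then
h(r+1) − h(r) = (r+1)·(r+2)·(r+3)·(r+4)·(r+5)·(r+6) − r·(r+1)·(r+2)·(r+3)·(r+4)·(r+5) = (r+1)·(r+2)·(r+3)·(r+4)·(r+5)·[(r+6) − r] = 6·(r+1)·(r+2)·(r+3)·(r+4)·(r+5). The product of 5 consecutive integers is divisible by (5)! = 120, so h(r+1) − h(r) is divisible by 6·120 = 720. By the inductive hypothesis 720 | h(r), hence 720 | h(r+1).
Hence, by induction on N, the claim holds for every N ≥ 1.
Therefore the largest such d is 720.

d = 720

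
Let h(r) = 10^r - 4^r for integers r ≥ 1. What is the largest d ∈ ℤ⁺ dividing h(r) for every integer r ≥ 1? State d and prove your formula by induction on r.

d = 6

Computing the first values: h(1) = 6 and h(2) = 84; gcd(6, 84) = 6, so d ≤ 6.
We prove 6 | 10^r - 4^r for all r ≥ 1 by induction on r.
For the base case r = 1: h(1) = 6 = 6·(1), so 6 | h(1).
Suppose the result is true for r = j, i.e. 6 | h(j). Then
10^{j+1} − 4^{j+1} = 10·10^j − 4·4^j = 10·(10^j − 4^j) + (6)·4^j. The first term is divisible by 6 by the inductive hypothesis, and the second term (6)·4^j is divisible by 6 since 6 | 6. Hence 6 | h(j+1).
By the principle of mathematical induction, the result holds for all r ≥ 1.
Therefore the largest such d is 6.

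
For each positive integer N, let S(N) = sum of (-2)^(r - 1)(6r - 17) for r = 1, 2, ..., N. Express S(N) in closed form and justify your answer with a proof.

S(N) = (-2)^N(-2N + 5) - 5

We claim S(N) = (-2)^N(-2N + 5) - 5 for all N ≥ 1.
Base step (N = 1): S(1) = -11, and the closed form gives -11. They agree.
Suppose the result is true for N = r, so S(r) = (-2)^r(-2r + 5) - 5.
Then S(r+1) = S(r) + ((-2)^r(6r - 11)) = ((-2)^r(-2r + 5) - 5) + ((-2)^r(6r - 11)).
Simplifying, S(r+1) = 4(-2)^r·r - 6(-2)^r - 5 = (-2)^(r+1)(-2(r+1) + 5) - 5,
which is the closed form with N = r+1.
This completes the induction.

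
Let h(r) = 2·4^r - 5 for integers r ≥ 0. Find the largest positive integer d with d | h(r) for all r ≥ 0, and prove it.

Computing the first values: h(0) = -3 and h(1) = 3; gcd(-3, 3) = 3, so d ≤ 3.
We prove 3 | 2·4^r - 5 for all r ≥ 0 by induction on r.
For the base case r = 0: h(0) = -3 = 3·(-1), so 3 | h(0).
Suppose the result is true for r = j, i.e. 3 | h(j). Then
h(j+1) = 2·4^(j+1) - 5 = 4·(2·4^j - 5) + 15 = 4·h(j) + 15. The first term is divisible by 3 by the inductive hypothesis, and 15 is divisible by 3. Hence 3 | h(j+1).
By the principle of mathematical induction, the result holds for all r ≥ 0.
Therefore the largest such d is 3.

d = 3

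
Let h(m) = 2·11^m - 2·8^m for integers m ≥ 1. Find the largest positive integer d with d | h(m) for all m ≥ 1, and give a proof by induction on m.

d = 6

Computing the first values: h(1) = 6 and h(2) = 114; gcd(6, 114) = 6, so d ≤ 6.
We prove 6 | 2·11^m - 2·8^m for all m ≥ 1 by induction on m.
Base case (m = 1): h(1) = 6 = 6·(1), so 6 | h(1).
For the inductive step, assume it holds for an arbitrary i ≥ 1, i.e. 6 | h(i). Then
h(i+1) − 11·h(i) = (2·11^(i+1) - 2·8^(i+1)) − 11·(2·11^i - 2·8^i) = (-2)·8^i·(8 − 11) = (6)·8^i. Since 6 | h(i) by the inductive hypothesis, 6 | 11·h(i); and 6 | 6 since 6 = 6·1. Therefore 6 | h(i+1).
By the principle of mathematical induction, the result holds for all m ≥ 1.
Therefore the largest such d is 6.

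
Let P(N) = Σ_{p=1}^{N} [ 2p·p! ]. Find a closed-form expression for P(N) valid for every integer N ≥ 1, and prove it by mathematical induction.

We claim P(N) = 2(N + 1)! - 2 for all N ≥ 1.
For the base case N = 1: P(1) = 2, and the closed form gives 2. They agree.
For the inductive step, assume it holds for an arbitrary p ≥ 1, so P(p) = 2(p + 1)! - 2.
Then P(p+1) = P(p) + (2(p + 1)(p + 1)!) = (2(p + 1)! - 2) + (2(p + 1)(p + 1)!).
Simplifying, P(p+1) = 2((p+1) + 1)! - 2,
which is the closed form with N = p+1.
By induction, the statement is established for all N ≥ 1.

P(N) = 2(N + 1)! - 2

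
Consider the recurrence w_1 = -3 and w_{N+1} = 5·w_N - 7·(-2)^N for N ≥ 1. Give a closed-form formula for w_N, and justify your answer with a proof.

w_N = (-2)^N - 5^(N - 1)

Computing the first terms: w_1 = -3, w_2 = -1, w_3 = -33. This suggests w_N = (-2)^N - 5^(N - 1).
For the base case N = 1: the formula gives -3 = -3 = w_1.
For the inductive step, assume it holds for an arbitrary k ≥ 1, so w_k = (-2)^k - 5^(k - 1).
Then w_{k+1} = 5·w_k - 7·(-2)^k = 5·((-2)^k - 5^(k - 1)) - 7·(-2)^k = (-2)^(k + 1) - 5^k = (-2)^(k+1) - 5^((k+1) - 1),
which is the claimed formula at N = k+1.
Hence, by induction on N, the claim holds for every N ≥ 1.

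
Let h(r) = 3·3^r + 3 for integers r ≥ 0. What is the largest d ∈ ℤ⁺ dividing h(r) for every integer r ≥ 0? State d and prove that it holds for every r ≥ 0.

d = 6

Computing the first values: h(0) = 6 and h(1) = 12; gcd(6, 12) = 6, so d ≤ 6.
We prove 6 | 3·3^r + 3 for all r ≥ 0 by induction on r.
Base step (r = 0): h(0) = 6 = 6·(1), so 6 | h(0).
Suppose the result is true for r = m, i.e. 6 | h(m). Then
h(m+1) = 3·3^(m+1) + 3 = 3·(3·3^m + 3) - 6 = 3·h(m) - 6. The first term is divisible by 6 by the inductive hypothesis, and -6 is divisible by 6. Hence 6 | h(m+1).
This completes the induction.
Therefore the largest such d is 6.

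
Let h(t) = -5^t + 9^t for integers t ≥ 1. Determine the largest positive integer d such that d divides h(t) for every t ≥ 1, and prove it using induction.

Computing the first values: h(1) = 4 and h(2) = 56; gcd(4, 56) = 4, so d ≤ 4.
We prove 4 | -5^t + 9^t for all t ≥ 1 by induction on t.
Base step (t = 1): h(1) = 4 = 4·(1), so 4 | h(1).
For the inductive step, assume it holds for an arbitrary r ≥ 1, i.e. 4 | h(r). Then
9^{r+1} − 5^{r+1} = 9·9^r − 5·5^r = 9·(9^r − 5^r) + (4)·5^r. The first term is divisible by 4 by the inductive hypothesis, and the second term (4)·5^r is divisible by 4 since 4 | 4. Hence 4 | h(r+1).
Hence, by induction on t, the claim holds for every t ≥ 1.
Therefore the largest such d is 4.

d = 4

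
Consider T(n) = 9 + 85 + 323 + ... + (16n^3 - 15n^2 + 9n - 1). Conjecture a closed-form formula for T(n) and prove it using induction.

We claim T(n) = n(4n^3 + 3n^2 + n + 1) for all n ≥ 1.
When n = 1: T(1) = 9, and the closed form gives 9. They agree.
Inductive step: suppose the statement holds for some m ≥ 1, so T(m) = m(4m^3 + 3m^2 + m + 1).
Then T(m+1) = T(m) + (16m^3 + 33m^2 + 27m + 9) = (m(4m^3 + 3m^2 + m + 1)) + (16m^3 + 33m^2 + 27m + 9).
Simplifying, T(m+1) = (m + 1)(4m^3 + 15m^2 + 19m + 9) = (m+1)(4(m+1)^3 + 3(m+1)^2 + (m+1) + 1),
which is the closed form with n = m+1.
By induction, the statement is established for all n ≥ 1.

T(n) = n(4n^3 + 3n^2 + n + 1)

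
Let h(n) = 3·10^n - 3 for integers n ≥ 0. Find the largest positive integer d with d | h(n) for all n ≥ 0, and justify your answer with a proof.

Computing the first values: h(0) = 0 and h(1) = 27; gcd(0, 27) = 27, so d ≤ 27.
We prove 27 | 3·10^n - 3 for all n ≥ 0 by induction on n.
For the base case n = 0: h(0) = 0 = 27·(0), so 27 | h(0).
Inductive step: assume the claim holds for n = r, i.e. 27 | h(r). Then
h(r+1) = 3·10^(r+1) - 3 = 10·(3·10^r - 3) + 27 = 10·h(r) + 27. The first term is divisible by 27 by the inductive hypothesis, and 27 is divisible by 27. Hence 27 | h(r+1).
By the principle of mathematical induction, the result holds for all n ≥ 0.
Therefore the largest such d is 27.

d = 27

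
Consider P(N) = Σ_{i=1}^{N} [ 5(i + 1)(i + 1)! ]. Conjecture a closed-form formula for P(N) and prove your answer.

P(N) = 5(N + 2)! - 10

We claim P(N) = 5(N + 2)! - 10 for all N ≥ 1.
Base case (N = 1): P(1) = 20, and the closed form gives 20. They agree.
For the inductive step, assume it holds for an arbitrary i ≥ 1, so P(i) = 5(i + 2)! - 10.
Then P(i+1) = P(i) + (5(i + 2)(i + 2)!) = (5(i + 2)! - 10) + (5(i + 2)(i + 2)!).
Simplifying, P(i+1) = 5((i+1) + 2)! - 10,
which is the closed form with N = i+1.
By induction, the statement is established for all N ≥ 1.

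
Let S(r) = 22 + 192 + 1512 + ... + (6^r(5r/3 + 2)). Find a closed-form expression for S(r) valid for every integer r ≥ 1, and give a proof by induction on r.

S(r) = 2·6^r(r + 1) - 2

We claim S(r) = 2·6^r(r + 1) - 2 for all r ≥ 1.
Base step (r = 1): S(1) = 22, and the closed form gives 22. They agree.
Inductive step: suppose the statement holds for some p ≥ 1, so S(p) = 2·6^p(p + 1) - 2.
Then S(p+1) = S(p) + (6^p(10p + 22)) = (2·6^p(p + 1) - 2) + (6^p(10p + 22)).
Simplifying, S(p+1) = 12·6^p·p + 24·6^p - 2 = 2·6^(p+1)((p+1) + 1) - 2,
which is the closed form with r = p+1.
By the principle of mathematical induction, the result holds for all r ≥ 1.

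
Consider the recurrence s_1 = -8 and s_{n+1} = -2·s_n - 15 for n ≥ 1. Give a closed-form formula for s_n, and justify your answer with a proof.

Computing the first terms: s_1 = -8, s_2 = 1, s_3 = -17. This suggests s_n = -3(-2)^(n - 1) - 5.
When n = 1: the formula gives -8 = -8 = s_1.
For the inductive step, assume it holds for an arbitrary r ≥ 1, so s_r = -3(-2)^(r - 1) - 5.
Then s_{r+1} = -2·s_r - 15 = -2·(-3(-2)^(r - 1) - 5) - 15 = -3(-2)^r - 5 = -3(-2)^((r+1) - 1) - 5,
which is the claimed formula at n = r+1.
Hence, by induction on n, the claim holds for every n ≥ 1.

s_n = -3(-2)^(n - 1) - 5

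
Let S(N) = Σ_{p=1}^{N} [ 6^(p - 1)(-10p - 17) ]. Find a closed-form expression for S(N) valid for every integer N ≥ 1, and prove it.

S(N) = -6^N(2N + 3) + 3

We claim S(N) = -6^N(2N + 3) + 3 for all N ≥ 1.
Base step (N = 1): S(1) = -27, and the closed form gives -27. They agree.
Suppose the result is true for N = p, so S(p) = -6^p(2p + 3) + 3.
Then S(p+1) = S(p) + (6^p(-10p - 27)) = (-6^p(2p + 3) + 3) + (6^p(-10p - 27)).
Simplifying, S(p+1) = -12·6^p·p - 30·6^p + 3 = -6^(p+1)(2(p+1) + 3) + 3,
which is the closed form with N = p+1.
This completes the induction.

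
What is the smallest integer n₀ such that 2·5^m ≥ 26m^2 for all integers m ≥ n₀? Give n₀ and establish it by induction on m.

n₀ = 3

At m = 2: 50 < 104, so the inequality fails and n₀ ≥ 3. We prove 2·5^m ≥ 26m^2 for all m ≥ 3.
Base step (m = 3): 2·5^m = 250 and 26m^2 = 234, so 250 ≥ 234.
Suppose the result is true for m = k, so 2·5^k ≥ 26k^2.
Then 2·5^(k + 1) = 5·(2·5^k) ≥ 5·(26k^2).
Also, for k ≥ 3 we have 5·(26k^2) ≥ 26(k+1)^2, since 5 ≥ (1 + 1/k)^2 for all k ≥ 3.
Combining, 2·5^(k + 1) ≥ 26(k+1)^2.
By induction, the statement is established for all m ≥ 3.
Hence the smallest such n₀ is 3.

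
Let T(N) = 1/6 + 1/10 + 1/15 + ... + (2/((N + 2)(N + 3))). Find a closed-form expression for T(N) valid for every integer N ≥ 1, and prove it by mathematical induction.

T(N) = 2N/(3(N + 3))

We claim T(N) = 2N/(3(N + 3)) for all N ≥ 1.
When N = 1: T(1) = 1/6, and the closed form gives 1/6. They agree.
For the inductive step, assume it holds for an arbitrary i ≥ 1, so T(i) = 2i/(3(i + 3)).
Then T(i+1) = T(i) + (2/((i + 3)(i + 4))) = (2i/(3(i + 3))) + (2/((i + 3)(i + 4))).
Simplifying, T(i+1) = 2(i + 1)/(3(i + 4)) = 2(i+1)/(3((i+1) + 3)),
which is the closed form with N = i+1.
This completes the induction.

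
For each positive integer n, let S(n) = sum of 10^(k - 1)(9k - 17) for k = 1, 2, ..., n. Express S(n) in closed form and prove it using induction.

We claim S(n) = 10^n(n - 2) + 2 for all n ≥ 1.
Base case (n = 1): S(1) = -8, and the closed form gives -8. They agree.
Inductive step: suppose the statement holds for some k ≥ 1, so S(k) = 10^k(k - 2) + 2.
Then S(k+1) = S(k) + (10^k(9k - 8)) = (10^k(k - 2) + 2) + (10^k(9k - 8)).
Simplifying, S(k+1) = 10·10^k·k - 10·10^k + 2 = 10^(k+1)((k+1) - 2) + 2,
which is the closed form with n = k+1.
This completes the induction.

S(n) = 10^n(n - 2) + 2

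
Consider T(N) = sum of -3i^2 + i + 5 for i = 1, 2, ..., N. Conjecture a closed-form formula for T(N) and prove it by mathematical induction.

T(N) = -N(N^2 + N - 5)

We claim T(N) = -N(N^2 + N - 5) for all N ≥ 1.
Base case (N = 1): T(1) = 3, and the closed form gives 3. They agree.
Inductive step: assume the claim holds for N = i, so T(i) = i(-i^2 - i + 5).
Then T(i+1) = T(i) + (i - 3(i + 1)^2 + 6) = (i(-i^2 - i + 5)) + (i - 3(i + 1)^2 + 6).
Simplifying, T(i+1) = -(i + 1)(i^2 + 3i - 3) = -(i+1)((i+1)^2 + (i+1) - 5),
which is the closed form with N = i+1.
By the principle of mathematical induction, the result holds for all N ≥ 1.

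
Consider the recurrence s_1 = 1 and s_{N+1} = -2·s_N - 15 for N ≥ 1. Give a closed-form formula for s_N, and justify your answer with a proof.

Computing the first terms: s_1 = 1, s_2 = -17, s_3 = 19. This suggests s_N = -3(-2)^N - 5.
Base case (N = 1): the formula gives 1 = 1 = s_1.
Inductive step: assume the claim holds for N = j, so s_j = -3(-2)^j - 5.
Then s_{j+1} = -2·s_j - 15 = -2·(-3(-2)^j - 5) - 15 = -3(-2)^(j + 1) - 5,
which is the claimed formula at N = j+1.
Hence, by induction on N, the claim holds for every N ≥ 1.

s_N = -3(-2)^N - 5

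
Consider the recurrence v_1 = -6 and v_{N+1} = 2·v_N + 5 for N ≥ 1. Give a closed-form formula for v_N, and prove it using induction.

v_N = -2^(N - 1) - 5

Computing the first terms: v_1 = -6, v_2 = -7, v_3 = -9. This suggests v_N = -2^(N - 1) - 5.
For the base case N = 1: the formula gives -6 = -6 = v_1.
Inductive step: assume the claim holds for N = k, so v_k = -2^(k - 1) - 5.
Then v_{k+1} = 2·v_k + 5 = 2·(-2^(k - 1) - 5) + 5 = -2^k - 5 = -2^((k+1) - 1) - 5,
which is the claimed formula at N = k+1.
By the principle of mathematical induction, the result holds for all N ≥ 1.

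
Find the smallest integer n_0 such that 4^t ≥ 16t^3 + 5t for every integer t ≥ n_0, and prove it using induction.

At t = 5: 1024 < 2025, so the inequality fails and n_0 ≥ 6. We prove 4^t ≥ 16t^3 + 5t for all t ≥ 6.
Base case (t = 6): 4^t = 4096 and 16t^3 + 5t = 3486, so 4096 ≥ 3486.
Inductive step: assume the claim holds for t = i, so 4^i ≥ 16i^3 + 5i.
Then 4^(i + 1) = 4·(4^i) ≥ 4·(16i^3 + 5i).
Also, for i ≥ 6 we have 4·(16i^3 + 5i) ≥ 16(i+1)^3 + 5(i+1), since 4·(16i^3 + 5i) − (16(i+1)^3 + 5(i+1)) = 48i^3 - 48i^2 - 33i - 21, which is nonnegative for all i ≥ 6.
Combining, 4^(i + 1) ≥ 16(i+1)^3 + 5(i+1).
This completes the induction.
Hence the smallest such n_0 is 6.

n_0 = 6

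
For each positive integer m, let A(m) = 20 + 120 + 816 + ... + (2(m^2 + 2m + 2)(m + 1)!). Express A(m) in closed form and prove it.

We claim A(m) = (2m + 2)(m + 2)! - 4 for all m ≥ 1.
Base step (m = 1): A(1) = 20, and the closed form gives 20. They agree.
For the inductive step, assume it holds for an arbitrary i ≥ 1, so A(i) = (2i + 2)(i + 2)! - 4.
Then A(i+1) = A(i) + (2(i^2 + 4i + 5)(i + 2)!) = ((2i + 2)(i + 2)! - 4) + (2(i^2 + 4i + 5)(i + 2)!).
Simplifying, A(i+1) = (2(i+1) + 2)((i+1) + 2)! - 4,
which is the closed form with m = i+1.
By the principle of mathematical induction, the result holds for all m ≥ 1.

A(m) = (2m + 2)(m + 2)! - 4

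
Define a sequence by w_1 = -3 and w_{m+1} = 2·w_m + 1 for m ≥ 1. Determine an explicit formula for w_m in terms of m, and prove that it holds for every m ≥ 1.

Computing the first terms: w_1 = -3, w_2 = -5, w_3 = -9. This suggests w_m = -2^m - 1.
Base step (m = 1): the formula gives -3 = -3 = w_1.
Inductive step: assume the claim holds for m = r, so w_r = -2^r - 1.
Then w_{r+1} = 2·w_r + 1 = 2·(-2^r - 1) + 1 = -2^(r + 1) - 1,
which is the claimed formula at m = r+1.
By induction, the statement is established for all m ≥ 1.

w_m = -2^m - 1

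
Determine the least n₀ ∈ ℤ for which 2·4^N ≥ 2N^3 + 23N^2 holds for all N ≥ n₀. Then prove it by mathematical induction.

At N = 3: 128 < 261, so the inequality fails and n₀ ≥ 4. We prove 2·4^N ≥ 2N^3 + 23N^2 for all N ≥ 4.
Base case (N = 4): 2·4^N = 512 and 2N^3 + 23N^2 = 496, so 512 ≥ 496.
Inductive step: suppose the statement holds for some k ≥ 4, so 2·4^k ≥ 2k^3 + 23k^2.
Then 2·4^(k + 1) = 4·(2·4^k) ≥ 4·(2k^3 + 23k^2).
Also, for k ≥ 4 we have 4·(2k^3 + 23k^2) ≥ 2(k+1)^3 + 23(k+1)^2, since 4·(2k^3 + 23k^2) − (2(k+1)^3 + 23(k+1)^2) = 6k^3 + 63k^2 - 52k - 25, which is nonnegative for all k ≥ 4.
Combining, 2·4^(k + 1) ≥ 2(k+1)^3 + 23(k+1)^2.
By the principle of mathematical induction, the result holds for all N ≥ 4.
Hence the smallest such n₀ is 4.

n₀ = 4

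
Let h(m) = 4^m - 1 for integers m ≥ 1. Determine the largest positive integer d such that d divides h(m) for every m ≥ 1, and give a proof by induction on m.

d = 3

Computing the first values: h(1) = 3 and h(2) = 15; gcd(3, 15) = 3, so d ≤ 3.
We prove 3 | 4^m - 1 for all m ≥ 1 by induction on m.
Base step (m = 1): h(1) = 3 = 3·(1), so 3 | h(1).
For the inductive step, assume it holds for an arbitrary j ≥ 1, i.e. 3 | h(j). Then
4^{j+1} − 1^{j+1} = 4·4^j − 1·1^j = 4·(4^j − 1^j) + (3)·1^j. The first term is divisible by 3 by the inductive hypothesis, and the second term (3)·1^j is divisible by 3 since 3 | 3. Hence 3 | h(j+1).
This completes the induction.
Therefore the largest such d is 3.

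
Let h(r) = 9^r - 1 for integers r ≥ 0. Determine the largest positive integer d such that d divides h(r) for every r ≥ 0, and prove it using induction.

d = 8

Computing the first values: h(0) = 0 and h(1) = 8; gcd(0, 8) = 8, so d ≤ 8.
We prove 8 | 9^r - 1 for all r ≥ 0 by induction on r.
When r = 0: h(0) = 0 = 8·(0), so 8 | h(0).
Suppose the result is true for r = p, i.e. 8 | h(p). Then
h(p+1) = 9^(p+1) - 1 = 9·(9^p - 1) + 8 = 9·h(p) + 8. The first term is divisible by 8 by the inductive hypothesis, and 8 is divisible by 8. Hence 8 | h(p+1).
By induction, the statement is established for all r ≥ 0.
Therefore the largest such d is 8.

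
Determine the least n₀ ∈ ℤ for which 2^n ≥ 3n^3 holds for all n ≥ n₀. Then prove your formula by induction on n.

n₀ = 13

At n = 12: 4096 < 5184, so the inequality fails and n₀ ≥ 13. We prove 2^n ≥ 3n^3 for all n ≥ 13.
Base case (n = 13): 2^n = 8192 and 3n^3 = 6591, so 8192 ≥ 6591.
Suppose the result is true for n = k, so 2^k ≥ 3k^3.
Then 2^(k + 1) = 2·(2^k) ≥ 2·(3k^3).
Also, for k ≥ 13 we have 2·(3k^3) ≥ 3(k+1)^3, since 2 ≥ (1 + 1/k)^3 for all k ≥ 13.
Combining, 2^(k + 1) ≥ 3(k+1)^3.
Hence, by induction on n, the claim holds for every n ≥ 13.
Hence the smallest such n₀ is 13.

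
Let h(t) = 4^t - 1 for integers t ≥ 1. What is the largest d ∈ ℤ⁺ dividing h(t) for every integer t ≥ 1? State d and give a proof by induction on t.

d = 3

Computing the first values: h(1) = 3 and h(2) = 15; gcd(3, 15) = 3, so d ≤ 3.
We prove 3 | 4^t - 1 for all t ≥ 1 by induction on t.
Base case (t = 1): h(1) = 3 = 3·(1), so 3 | h(1).
Suppose the result is true for t = k, i.e. 3 | h(k). Then
4^{k+1} − 1^{k+1} = 4·4^k − 1·1^k = 4·(4^k − 1^k) + (3)·1^k. The first term is divisible by 3 by the inductive hypothesis, and the second term (3)·1^k is divisible by 3 since 3 | 3. Hence 3 | h(k+1).
Hence, by induction on t, the claim holds for every t ≥ 1.
Therefore the largest such d is 3.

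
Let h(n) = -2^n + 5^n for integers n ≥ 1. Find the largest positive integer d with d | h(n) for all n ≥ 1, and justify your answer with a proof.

d = 3

Computing the first values: h(1) = 3 and h(2) = 21; gcd(3, 21) = 3, so d ≤ 3.
We prove 3 | -2^n + 5^n for all n ≥ 1 by induction on n.
When n = 1: h(1) = 3 = 3·(1), so 3 | h(1).
Inductive step: assume the claim holds for n = m, i.e. 3 | h(m). Then
5^{m+1} − 2^{m+1} = 5·5^m − 2·2^m = 5·(5^m − 2^m) + (3)·2^m. The first term is divisible by 3 by the inductive hypothesis, and the second term (3)·2^m is divisible by 3 since 3 | 3. Hence 3 | h(m+1).
This completes the induction.
Therefore the largest such d is 3.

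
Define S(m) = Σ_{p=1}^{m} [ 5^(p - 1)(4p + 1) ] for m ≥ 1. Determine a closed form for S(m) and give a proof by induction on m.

S(m) = 5^m·m

We claim S(m) = 5^m·m for all m ≥ 1.
When m = 1: S(1) = 5, and the closed form gives 5. They agree.
Inductive step: assume the claim holds for m = p, so S(p) = 5^p·p.
Then S(p+1) = S(p) + (5^p(4p + 5)) = (5^p·p) + (5^p(4p + 5)).
Simplifying, S(p+1) = 5^(p + 1)(p + 1) = 5^(p+1)·(p+1),
which is the closed form with m = p+1.
By induction, the statement is established for all m ≥ 1.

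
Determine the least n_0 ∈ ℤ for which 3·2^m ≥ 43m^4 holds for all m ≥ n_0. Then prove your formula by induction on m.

At m = 21: 6291456 < 8362683, so the inequality fails and n_0 ≥ 22. We prove 3·2^m ≥ 43m^4 for all m ≥ 22.
When m = 22: 3·2^m = 12582912 and 43m^4 = 10073008, so 12582912 ≥ 10073008.
Suppose the result is true for m = p, so 3·2^p ≥ 43p^4.
Then 3·2^(p + 1) = 2·(3·2^p) ≥ 2·(43p^4).
Also, for p ≥ 22 we have 2·(43p^4) ≥ 43(p+1)^4, since 2 ≥ (1 + 1/p)^4 for all p ≥ 22.
Combining, 3·2^(p + 1) ≥ 43(p+1)^4.
This completes the induction.
Hence the smallest such n_0 is 22.

n_0 = 22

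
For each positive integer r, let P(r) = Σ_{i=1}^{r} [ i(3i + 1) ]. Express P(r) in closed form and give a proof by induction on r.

P(r) = r(r + 1)^2

We claim P(r) = r(r + 1)^2 for all r ≥ 1.
When r = 1: P(1) = 4, and the closed form gives 4. They agree.
Suppose the result is true for r = i, so P(i) = i(i^2 + 2i + 1).
Then P(i+1) = P(i) + ((i + 1)(3i + 4)) = (i(i^2 + 2i + 1)) + ((i + 1)(3i + 4)).
Simplifying, P(i+1) = (i + 1)(i + 2)^2 = (i+1)((i+1) + 1)^2,
which is the closed form with r = i+1.
Hence, by induction on r, the claim holds for every r ≥ 1.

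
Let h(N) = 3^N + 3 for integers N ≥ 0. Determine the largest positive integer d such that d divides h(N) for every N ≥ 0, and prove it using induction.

d = 2

Computing the first values: h(0) = 4 and h(1) = 6; gcd(4, 6) = 2, so d ≤ 2.
We prove 2 | 3^N + 3 for all N ≥ 0 by induction on N.
Base step (N = 0): h(0) = 4 = 2·(2), so 2 | h(0).
Inductive step: suppose the statement holds for some i ≥ 0, i.e. 2 | h(i). Then
h(i+1) = 3^(i+1) + 3 = 3·(3^i + 3) - 6 = 3·h(i) - 6. The first term is divisible by 2 by the inductive hypothesis, and -6 is divisible by 2. Hence 2 | h(i+1).
Hence, by induction on N, the claim holds for every N ≥ 0.
Therefore the largest such d is 2.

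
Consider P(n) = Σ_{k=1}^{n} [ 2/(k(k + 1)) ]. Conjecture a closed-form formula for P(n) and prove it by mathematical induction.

We claim P(n) = 2n/(n + 1) for all n ≥ 1.
For the base case n = 1: P(1) = 1, and the closed form gives 1. They agree.
For the inductive step, assume it holds for an arbitrary k ≥ 1, so P(k) = 2k/(k + 1).
Then P(k+1) = P(k) + (2/((k + 1)(k + 2))) = (2k/(k + 1)) + (2/((k + 1)(k + 2))).
Simplifying, P(k+1) = 2(k + 1)/(k + 2) = 2(k+1)/((k+1) + 1),
which is the closed form with n = k+1.
By induction, the statement is established for all n ≥ 1.

P(n) = 2n/(n + 1)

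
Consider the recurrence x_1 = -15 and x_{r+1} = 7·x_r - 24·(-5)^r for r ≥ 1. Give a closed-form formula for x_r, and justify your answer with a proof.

Computing the first terms: x_1 = -15, x_2 = 15, x_3 = -495. This suggests x_r = 2(-5)^r - 5·7^(r - 1).
When r = 1: the formula gives -15 = -15 = x_1.
For the inductive step, assume it holds for an arbitrary j ≥ 1, so x_j = 2(-5)^j - 5·7^(j - 1).
Then x_{j+1} = 7·x_j - 24·(-5)^j = 7·(2(-5)^j - 5·7^(j - 1)) - 24·(-5)^j = 2(-5)^(j + 1) - 5·7^j = 2(-5)^(j+1) - 5·7^((j+1) - 1),
which is the claimed formula at r = j+1.
By induction, the statement is established for all r ≥ 1.

x_r = 2(-5)^r - 5·7^(r - 1)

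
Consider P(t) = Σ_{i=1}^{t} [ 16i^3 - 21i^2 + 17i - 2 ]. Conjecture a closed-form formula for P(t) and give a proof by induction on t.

We claim P(t) = t(4t^3 + t^2 + 2t + 3) for all t ≥ 1.
Base step (t = 1): P(1) = 10, and the closed form gives 10. They agree.
Inductive step: suppose the statement holds for some i ≥ 1, so P(i) = i(4i^3 + i^2 + 2i + 3).
Then P(i+1) = P(i) + (16i^3 + 27i^2 + 23i + 10) = (i(4i^3 + i^2 + 2i + 3)) + (16i^3 + 27i^2 + 23i + 10).
Simplifying, P(i+1) = (i + 1)(4i^3 + 13i^2 + 16i + 10) = (i+1)(4(i+1)^3 + (i+1)^2 + 2(i+1) + 3),
which is the closed form with t = i+1.
This completes the induction.

P(t) = t(4t^3 + t^2 + 2t + 3)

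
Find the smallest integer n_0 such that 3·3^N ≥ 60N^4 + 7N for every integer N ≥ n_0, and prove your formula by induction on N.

At N = 11: 531441 < 878537, so the inequality fails and n_0 ≥ 12. We prove 3·3^N ≥ 60N^4 + 7N for all N ≥ 12.
Base step (N = 12): 3·3^N = 1594323 and 60N^4 + 7N = 1244244, so 1594323 ≥ 1244244.
Inductive step: suppose the statement holds for some m ≥ 12, so 3·3^m ≥ 60m^4 + 7m.
Then 3·3^(m + 1) = 3·(3·3^m) ≥ 3·(60m^4 + 7m).
Also, for m ≥ 12 we have 3·(60m^4 + 7m) ≥ 60(m+1)^4 + 7(m+1), since 3·(60m^4 + 7m) − (60(m+1)^4 + 7(m+1)) = 120m^4 - 240m^3 - 360m^2 - 226m - 67, which is nonnegative for all m ≥ 12.
Combining, 3·3^(m + 1) ≥ 60(m+1)^4 + 7(m+1).
Hence, by induction on N, the claim holds for every N ≥ 12.
Hence the smallest such n_0 is 12.

n_0 = 12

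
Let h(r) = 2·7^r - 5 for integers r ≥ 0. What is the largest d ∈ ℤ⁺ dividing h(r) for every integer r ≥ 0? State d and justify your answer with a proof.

Computing the first values: h(0) = -3 and h(1) = 9; gcd(-3, 9) = 3, so d ≤ 3.
We prove 3 | 2·7^r - 5 for all r ≥ 0 by induction on r.
For the base case r = 0: h(0) = -3 = 3·(-1), so 3 | h(0).
Inductive step: suppose the statement holds for some j ≥ 0, i.e. 3 | h(j). Then
h(j+1) = 2·7^(j+1) - 5 = 7·(2·7^j - 5) + 30 = 7·h(j) + 30. The first term is divisible by 3 by the inductive hypothesis, and 30 is divisible by 3. Hence 3 | h(j+1).
This completes the induction.
Therefore the largest such d is 3.

d = 3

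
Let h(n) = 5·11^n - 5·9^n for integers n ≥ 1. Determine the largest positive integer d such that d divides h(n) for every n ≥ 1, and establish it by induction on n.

Computing the first values: h(1) = 10 and h(2) = 200; gcd(10, 200) = 10, so d ≤ 10.
We prove 10 | 5·11^n - 5·9^n for all n ≥ 1 by induction on n.
For the base case n = 1: h(1) = 10 = 10·(1), so 10 | h(1).
Inductive step: assume the claim holds for n = k, i.e. 10 | h(k). Then
h(k+1) − 11·h(k) = (5·11^(k+1) - 5·9^(k+1)) − 11·(5·11^k - 5·9^k) = (-5)·9^k·(9 − 11) = (10)·9^k. Since 10 | h(k) by the inductive hypothesis, 10 | 11·h(k); and 10 | 10 since 10 = 10·1. Therefore 10 | h(k+1).
By the principle of mathematical induction, the result holds for all n ≥ 1.
Therefore the largest such d is 10.

d = 10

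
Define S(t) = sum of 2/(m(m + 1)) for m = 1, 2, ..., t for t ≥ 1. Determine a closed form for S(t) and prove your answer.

S(t) = 2t/(t + 1)

We claim S(t) = 2t/(t + 1) for all t ≥ 1.
When t = 1: S(1) = 1, and the closed form gives 1. They agree.
Inductive step: suppose the statement holds for some m ≥ 1, so S(m) = 2m/(m + 1).
Then S(m+1) = S(m) + (2/((m + 1)(m + 2))) = (2m/(m + 1)) + (2/((m + 1)(m + 2))).
Simplifying, S(m+1) = 2(m + 1)/(m + 2) = 2(m+1)/((m+1) + 1),
which is the closed form with t = m+1.
By the principle of mathematical induction, the result holds for all t ≥ 1.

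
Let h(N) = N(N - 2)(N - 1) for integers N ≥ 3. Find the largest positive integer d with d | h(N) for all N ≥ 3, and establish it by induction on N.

Computing the first values: h(3) = 6 and h(4) = 24; gcd(6, 24) = 6, so d ≤ 6.
We prove 6 | N(N - 2)(N - 1) for all N ≥ 3 by induction on N.
Base case (N = 3): h(3) = 6 = 6·(1), so 6 | h(3).
Suppose the result is true for N = j, i.e. 6 | h(j). Then
h(j+1) − h(j) = (j-1)·j·(j+1) − (j-2)·(j-1)·j = (j-1)·j·[(j+1) − (j-2)] = 3·(j-1)·j. The product of 2 consecutive integers is divisible by (2)! = 2, so h(j+1) − h(j) is divisible by 3·2 = 6. By the inductive hypothesis 6 | h(j), hence 6 | h(j+1).
This completes the induction.
Therefore the largest such d is 6.

d = 6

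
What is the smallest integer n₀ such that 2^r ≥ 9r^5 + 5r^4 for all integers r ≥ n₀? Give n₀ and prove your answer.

At r = 26: 67108864 < 109217264, so the inequality fails and n₀ ≥ 27. We prove 2^r ≥ 9r^5 + 5r^4 for all r ≥ 27.
When r = 27: 2^r = 134217728 and 9r^5 + 5r^4 = 131797368, so 134217728 ≥ 131797368.
Suppose the result is true for r = i, so 2^i ≥ 9i^5 + 5i^4.
Then 2^(i + 1) = 2·(2^i) ≥ 2·(9i^5 + 5i^4).
Also, for i ≥ 27 we have 2·(9i^5 + 5i^4) ≥ 9(i+1)^5 + 5(i+1)^4, since 2·(9i^5 + 5i^4) − (9(i+1)^5 + 5(i+1)^4) = 9i^5 - 40i^4 - 110i^3 - 120i^2 - 65i - 14, which is nonnegative for all i ≥ 27.
Combining, 2^(i + 1) ≥ 9(i+1)^5 + 5(i+1)^4.
Hence, by induction on r, the claim holds for every r ≥ 27.
Hence the smallest such n₀ is 27.

n₀ = 27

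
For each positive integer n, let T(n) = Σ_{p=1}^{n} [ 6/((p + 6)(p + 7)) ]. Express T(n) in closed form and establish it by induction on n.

T(n) = 6n/(7(n + 7))

We claim T(n) = 6n/(7(n + 7)) for all n ≥ 1.
Base case (n = 1): T(1) = 3/28, and the closed form gives 3/28. They agree.
Suppose the result is true for n = p, so T(p) = 6p/(7(p + 7)).
Then T(p+1) = T(p) + (6/((p + 7)(p + 8))) = (6p/(7(p + 7))) + (6/((p + 7)(p + 8))).
Simplifying, T(p+1) = 6(p + 1)/(7(p + 8)) = 6(p+1)/(7((p+1) + 7)),
which is the closed form with n = p+1.
Hence, by induction on n, the claim holds for every n ≥ 1.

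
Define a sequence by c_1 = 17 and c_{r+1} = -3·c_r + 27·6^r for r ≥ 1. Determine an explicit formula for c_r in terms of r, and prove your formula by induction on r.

c_r = -(-3)^(r - 1) + 3·6^r

Computing the first terms: c_1 = 17, c_2 = 111, c_3 = 639. This suggests c_r = -(-3)^(r - 1) + 3·6^r.
Base case (r = 1): the formula gives 17 = 17 = c_1.
Inductive step: assume the claim holds for r = j, so c_j = -(-3)^(j - 1) + 3·6^j.
Then c_{j+1} = -3·c_j + 27·6^j = -3·(-(-3)^(j - 1) + 3·6^j) + 27·6^j = -(-3)^j + 3·6^(j + 1) = -(-3)^((j+1) - 1) + 3·6^(j+1),
which is the claimed formula at r = j+1.
This completes the induction.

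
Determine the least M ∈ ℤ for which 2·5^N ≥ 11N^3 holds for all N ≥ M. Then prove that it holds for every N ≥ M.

At N = 3: 250 < 297, so the inequality fails and M ≥ 4. We prove 2·5^N ≥ 11N^3 for all N ≥ 4.
When N = 4: 2·5^N = 1250 and 11N^3 = 704, so 1250 ≥ 704.
Suppose the result is true for N = j, so 2·5^j ≥ 11j^3.
Then 2·5^(j + 1) = 5·(2·5^j) ≥ 5·(11j^3).
Also, for j ≥ 4 we have 5·(11j^3) ≥ 11(j+1)^3, since 5 ≥ (1 + 1/j)^3 for all j ≥ 4.
Combining, 2·5^(j + 1) ≥ 11(j+1)^3.
By the principle of mathematical induction, the result holds for all N ≥ 4.
Hence the smallest such M is 4.

M = 4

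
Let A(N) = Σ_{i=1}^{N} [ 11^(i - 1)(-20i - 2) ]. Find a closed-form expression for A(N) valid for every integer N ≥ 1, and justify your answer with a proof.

A(N) = -2·11^N·N

We claim A(N) = -2·11^N·N for all N ≥ 1.
When N = 1: A(1) = -22, and the closed form gives -22. They agree.
Inductive step: assume the claim holds for N = i, so A(i) = -2·11^i·i.
Then A(i+1) = A(i) + (11^i(-20i - 22)) = (-2·11^i·i) + (11^i(-20i - 22)).
Simplifying, A(i+1) = 22·11^i(-i - 1) = -2·11^(i+1)·(i+1),
which is the closed form with N = i+1.
By induction, the statement is established for all N ≥ 1.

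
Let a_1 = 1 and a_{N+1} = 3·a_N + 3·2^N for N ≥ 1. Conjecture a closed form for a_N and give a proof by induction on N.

Computing the first terms: a_1 = 1, a_2 = 9, a_3 = 39. This suggests a_N = -3·2^N + 7·3^(N - 1).
When N = 1: the formula gives 1 = 1 = a_1.
For the inductive step, assume it holds for an arbitrary k ≥ 1, so a_k = -3·2^k + 7·3^(k - 1).
Then a_{k+1} = 3·a_k + 3·2^k = 3·(-3·2^k + 7·3^(k - 1)) + 3·2^k = -3·2^(k + 1) + 7·3^k = -3·2^(k+1) + 7·3^((k+1) - 1),
which is the claimed formula at N = k+1.
This completes the induction.

a_N = -3·2^N + 7·3^(N - 1)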